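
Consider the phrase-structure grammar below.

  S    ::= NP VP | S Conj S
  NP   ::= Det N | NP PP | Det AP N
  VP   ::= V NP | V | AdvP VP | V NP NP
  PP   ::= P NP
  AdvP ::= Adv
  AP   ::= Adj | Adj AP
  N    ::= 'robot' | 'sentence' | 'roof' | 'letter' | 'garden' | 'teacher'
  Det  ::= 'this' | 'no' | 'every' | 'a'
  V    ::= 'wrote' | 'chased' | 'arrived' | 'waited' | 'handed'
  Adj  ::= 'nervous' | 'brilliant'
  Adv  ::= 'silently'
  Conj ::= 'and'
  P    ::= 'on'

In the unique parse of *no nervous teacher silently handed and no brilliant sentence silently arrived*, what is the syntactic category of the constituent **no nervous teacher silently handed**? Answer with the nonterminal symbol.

S
  S
    NP
      Det: no
      AP
        Adj: nervous
      N: teacher
    VP
      AdvP
        Adv: silently
      VP
        V: handed
  Conj: and
  S
    NP
      Det: no
      AP
        Adj: brilliant
      N: sentence
    VP
      AdvP
        Adv: silently
      VP
        V: arrived
The span 'no nervous teacher silently handed' is the S node built by S → NP VP.

S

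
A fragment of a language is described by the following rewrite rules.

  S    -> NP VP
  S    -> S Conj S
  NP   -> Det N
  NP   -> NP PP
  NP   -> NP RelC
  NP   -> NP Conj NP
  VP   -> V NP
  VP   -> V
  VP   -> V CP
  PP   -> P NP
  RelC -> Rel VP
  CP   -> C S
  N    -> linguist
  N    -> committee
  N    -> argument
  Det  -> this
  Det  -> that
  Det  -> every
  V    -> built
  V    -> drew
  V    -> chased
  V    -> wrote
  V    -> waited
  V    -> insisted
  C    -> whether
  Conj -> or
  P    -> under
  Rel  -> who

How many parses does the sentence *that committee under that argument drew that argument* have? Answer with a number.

1

[S [NP [NP [Det that] [N committee]] [PP [P under] [NP [Det that] [N argument]]]] [VP [V drew] [NP [Det that] [N argument]]]]
No rule offers an alternative attachment or grouping for any span, so this is the only derivation.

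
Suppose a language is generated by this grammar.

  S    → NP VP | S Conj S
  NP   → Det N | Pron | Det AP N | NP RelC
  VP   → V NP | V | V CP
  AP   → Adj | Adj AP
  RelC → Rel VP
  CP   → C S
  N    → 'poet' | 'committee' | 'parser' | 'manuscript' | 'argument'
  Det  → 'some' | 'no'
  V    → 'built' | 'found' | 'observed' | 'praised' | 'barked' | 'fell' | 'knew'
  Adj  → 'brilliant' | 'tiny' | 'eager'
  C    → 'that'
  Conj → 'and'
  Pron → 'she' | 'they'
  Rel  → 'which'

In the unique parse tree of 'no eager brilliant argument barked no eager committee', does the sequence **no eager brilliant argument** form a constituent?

Yes

[S [NP [Det no] [AP [Adj eager] [AP [Adj brilliant]]] [N argument]] [VP [V barked] [NP [Det no] [AP [Adj eager]] [N committee]]]]
The words 'no eager brilliant argument' are exhaustively dominated by a single NP node (built by NP → Det AP N), so they form a constituent.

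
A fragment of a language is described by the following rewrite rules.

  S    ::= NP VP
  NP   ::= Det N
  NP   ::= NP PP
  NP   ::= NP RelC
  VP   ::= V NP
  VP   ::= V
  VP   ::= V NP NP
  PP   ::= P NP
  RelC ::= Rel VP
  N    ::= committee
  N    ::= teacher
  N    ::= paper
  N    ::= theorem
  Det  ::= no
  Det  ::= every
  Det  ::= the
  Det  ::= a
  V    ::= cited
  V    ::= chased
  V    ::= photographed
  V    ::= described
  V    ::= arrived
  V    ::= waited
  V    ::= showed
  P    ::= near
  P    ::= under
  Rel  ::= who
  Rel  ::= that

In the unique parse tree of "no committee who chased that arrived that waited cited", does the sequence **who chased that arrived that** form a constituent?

No

[S [NP [NP [NP [NP [Det no] [N committee]] [RelC [Rel who] [VP [V chased]]]] [RelC [Rel that] [VP [V arrived]]]] [RelC [Rel that] [VP [V waited]]]] [VP [V cited]]]
The smallest constituent containing 'who chased that arrived that' is the NP spanning 'no committee who chased that arrived that waited'; no single node in the tree dominates exactly the given words.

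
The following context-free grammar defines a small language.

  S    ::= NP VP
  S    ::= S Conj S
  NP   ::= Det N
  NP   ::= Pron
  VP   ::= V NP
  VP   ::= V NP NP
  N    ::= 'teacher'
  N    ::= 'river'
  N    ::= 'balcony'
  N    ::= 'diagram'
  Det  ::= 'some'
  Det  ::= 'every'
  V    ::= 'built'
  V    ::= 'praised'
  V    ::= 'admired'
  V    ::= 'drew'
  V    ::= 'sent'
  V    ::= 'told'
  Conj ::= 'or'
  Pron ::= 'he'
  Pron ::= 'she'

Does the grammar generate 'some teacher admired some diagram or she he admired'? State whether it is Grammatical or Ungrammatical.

For S → NP VP, the only prefix that parses as NP is 'some teacher', but the remainder 'admired some diagram or she he admired' is not a VP under these rules. The alternative S rule S → S Conj S likewise has no satisfying split.

Ungrammatical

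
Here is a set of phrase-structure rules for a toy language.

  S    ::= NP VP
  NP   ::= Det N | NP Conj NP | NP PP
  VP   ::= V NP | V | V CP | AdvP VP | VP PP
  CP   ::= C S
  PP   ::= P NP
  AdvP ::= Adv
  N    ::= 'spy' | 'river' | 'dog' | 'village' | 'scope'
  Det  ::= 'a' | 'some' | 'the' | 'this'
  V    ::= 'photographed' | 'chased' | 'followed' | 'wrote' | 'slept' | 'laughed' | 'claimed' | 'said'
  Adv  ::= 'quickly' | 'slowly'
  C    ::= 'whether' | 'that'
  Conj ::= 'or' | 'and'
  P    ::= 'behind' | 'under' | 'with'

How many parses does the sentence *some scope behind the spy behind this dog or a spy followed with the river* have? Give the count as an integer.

Two of the 5 distinct bracketings:
[S [NP [NP [NP [Det some] [N scope]] [PP [P behind] [NP [NP [Det the] [N spy]] [PP [P behind] [NP [Det this] [N dog]]]]]] [Conj or] [NP [Det a] [N spy]]] [VP [VP [V followed]] [PP [P with] [NP [Det the] [N river]]]]]
[S [NP [NP [NP [NP [Det some] [N scope]] [PP [P behind] [NP [Det the] [N spy]]]] [PP [P behind] [NP [Det this] [N dog]]]] [Conj or] [NP [Det a] [N spy]]] [VP [VP [V followed]] [PP [P with] [NP [Det the] [N river]]]]]
The trees differ in how a recursive rule is bracketed over the same span.

5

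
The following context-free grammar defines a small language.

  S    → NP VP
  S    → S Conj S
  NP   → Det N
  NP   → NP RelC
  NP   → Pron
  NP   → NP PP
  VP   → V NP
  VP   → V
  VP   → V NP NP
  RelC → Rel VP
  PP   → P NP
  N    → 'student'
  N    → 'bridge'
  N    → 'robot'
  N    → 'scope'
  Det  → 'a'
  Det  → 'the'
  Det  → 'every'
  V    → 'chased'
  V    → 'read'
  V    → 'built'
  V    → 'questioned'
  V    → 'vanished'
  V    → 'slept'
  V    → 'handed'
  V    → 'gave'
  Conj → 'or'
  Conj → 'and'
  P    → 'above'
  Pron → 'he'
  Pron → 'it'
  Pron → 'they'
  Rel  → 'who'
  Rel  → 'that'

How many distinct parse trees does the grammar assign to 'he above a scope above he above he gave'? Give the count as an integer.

5

Two of the 5 distinct bracketings:
[S [NP [NP [Pron he]] [PP [P above] [NP [NP [Det a] [N scope]] [PP [P above] [NP [NP [Pron he]] [PP [P above] [NP [Pron he]]]]]]]] [VP [V gave]]]
[S [NP [NP [Pron he]] [PP [P above] [NP [NP [NP [Det a] [N scope]] [PP [P above] [NP [Pron he]]]] [PP [P above] [NP [Pron he]]]]]] [VP [V gave]]]
The trees differ in how a recursive rule is bracketed over the same span.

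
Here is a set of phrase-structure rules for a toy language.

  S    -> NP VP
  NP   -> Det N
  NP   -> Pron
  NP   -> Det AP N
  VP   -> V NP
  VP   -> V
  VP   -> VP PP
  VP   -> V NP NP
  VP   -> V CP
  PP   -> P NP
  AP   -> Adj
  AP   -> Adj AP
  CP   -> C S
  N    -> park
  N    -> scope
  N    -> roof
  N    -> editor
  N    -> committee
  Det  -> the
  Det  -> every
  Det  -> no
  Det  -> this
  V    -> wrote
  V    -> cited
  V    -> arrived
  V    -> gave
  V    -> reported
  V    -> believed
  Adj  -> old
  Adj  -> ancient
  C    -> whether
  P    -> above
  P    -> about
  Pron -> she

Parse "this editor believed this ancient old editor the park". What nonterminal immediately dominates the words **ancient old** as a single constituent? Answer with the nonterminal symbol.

[S [NP [Det this] [N editor]] [VP [V believed] [NP [Det this] [AP [Adj ancient] [AP [Adj old]]] [N editor]] [NP [Det the] [N park]]]]
The span 'ancient old' is the AP node built by AP → Adj AP.

AP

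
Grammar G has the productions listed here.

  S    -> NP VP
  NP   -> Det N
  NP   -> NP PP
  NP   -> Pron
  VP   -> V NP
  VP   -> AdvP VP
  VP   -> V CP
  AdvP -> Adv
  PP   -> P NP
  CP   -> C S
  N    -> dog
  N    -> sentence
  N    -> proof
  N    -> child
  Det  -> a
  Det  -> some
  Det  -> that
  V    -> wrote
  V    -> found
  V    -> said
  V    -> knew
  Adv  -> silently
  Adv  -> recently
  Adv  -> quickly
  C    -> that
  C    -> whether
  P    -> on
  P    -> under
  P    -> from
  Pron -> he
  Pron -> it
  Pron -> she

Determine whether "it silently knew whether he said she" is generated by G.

Grammatical

S
  NP
    Pron: it
  VP
    AdvP
      Adv: silently
    VP
      V: knew
      CP
        C: whether
        S
          NP
            Pron: he
          VP
            V: said
            NP
              Pron: she
Every word is introduced by a lexical rule and the phrasal rules combine the resulting categories into a single S.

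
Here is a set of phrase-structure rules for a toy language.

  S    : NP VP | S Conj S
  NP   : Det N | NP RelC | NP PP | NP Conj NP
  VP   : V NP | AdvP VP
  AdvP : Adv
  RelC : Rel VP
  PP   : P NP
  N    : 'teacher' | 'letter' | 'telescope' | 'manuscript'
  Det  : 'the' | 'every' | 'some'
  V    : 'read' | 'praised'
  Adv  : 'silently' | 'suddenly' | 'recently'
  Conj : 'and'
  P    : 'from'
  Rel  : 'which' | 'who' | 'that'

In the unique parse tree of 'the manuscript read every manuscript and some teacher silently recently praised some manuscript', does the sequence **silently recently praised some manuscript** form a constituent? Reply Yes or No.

[S [S [NP [Det the] [N manuscript]] [VP [V read] [NP [Det every] [N manuscript]]]] [Conj and] [S [NP [Det some] [N teacher]] [VP [AdvP [Adv silently]] [VP [AdvP [Adv recently]] [VP [V praised] [NP [Det some] [N manuscript]]]]]]]
The words 'silently recently praised some manuscript' are exhaustively dominated by a single VP node (built by VP → AdvP VP), so they form a constituent.

Yes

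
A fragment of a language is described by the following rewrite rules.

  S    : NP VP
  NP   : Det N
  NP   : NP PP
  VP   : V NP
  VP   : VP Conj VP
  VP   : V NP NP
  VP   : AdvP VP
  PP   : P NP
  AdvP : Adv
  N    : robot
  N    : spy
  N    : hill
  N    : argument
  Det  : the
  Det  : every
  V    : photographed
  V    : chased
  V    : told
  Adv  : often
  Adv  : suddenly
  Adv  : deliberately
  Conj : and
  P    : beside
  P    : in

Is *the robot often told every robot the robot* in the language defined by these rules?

Grammatical

S
  NP
    Det: the
    N: robot
  VP
    AdvP
      Adv: often
    VP
      V: told
      NP
        Det: every
        N: robot
      NP
        Det: the
        N: robot
The bracketing above is licensed at every node by one of the given productions, with S at the root.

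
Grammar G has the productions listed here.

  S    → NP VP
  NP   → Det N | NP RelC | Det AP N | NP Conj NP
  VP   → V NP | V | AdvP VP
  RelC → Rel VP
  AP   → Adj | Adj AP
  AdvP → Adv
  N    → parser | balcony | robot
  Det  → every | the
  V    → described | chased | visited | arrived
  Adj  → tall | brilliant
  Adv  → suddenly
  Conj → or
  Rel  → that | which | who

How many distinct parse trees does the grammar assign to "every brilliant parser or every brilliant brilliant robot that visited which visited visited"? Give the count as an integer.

3

Two of the 3 distinct bracketings:
[S [NP [NP [NP [NP [Det every] [AP [Adj brilliant]] [N parser]] [Conj or] [NP [Det every] [AP [Adj brilliant] [AP [Adj brilliant]]] [N robot]]] [RelC [Rel that] [VP [V visited]]]] [RelC [Rel which] [VP [V visited]]]] [VP [V visited]]]
[S [NP [NP [NP [Det every] [AP [Adj brilliant]] [N parser]] [Conj or] [NP [NP [Det every] [AP [Adj brilliant] [AP [Adj brilliant]]] [N robot]] [RelC [Rel that] [VP [V visited]]]]] [RelC [Rel which] [VP [V visited]]]] [VP [V visited]]]
The trees differ in how a recursive rule is bracketed over the same span.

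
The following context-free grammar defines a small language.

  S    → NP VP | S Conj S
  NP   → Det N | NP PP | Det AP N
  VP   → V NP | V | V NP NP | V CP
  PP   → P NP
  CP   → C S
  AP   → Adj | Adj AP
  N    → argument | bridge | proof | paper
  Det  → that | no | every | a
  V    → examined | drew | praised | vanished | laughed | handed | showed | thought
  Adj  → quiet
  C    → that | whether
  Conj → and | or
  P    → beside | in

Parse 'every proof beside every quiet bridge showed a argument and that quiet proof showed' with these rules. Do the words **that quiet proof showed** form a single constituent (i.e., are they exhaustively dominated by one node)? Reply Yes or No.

[S [S [NP [NP [Det every] [N proof]] [PP [P beside] [NP [Det every] [AP [Adj quiet]] [N bridge]]]] [VP [V showed] [NP [Det a] [N argument]]]] [Conj and] [S [NP [Det that] [AP [Adj quiet]] [N proof]] [VP [V showed]]]]
The words 'that quiet proof showed' are exhaustively dominated by a single S node (built by S → NP VP), so they form a constituent.

Yes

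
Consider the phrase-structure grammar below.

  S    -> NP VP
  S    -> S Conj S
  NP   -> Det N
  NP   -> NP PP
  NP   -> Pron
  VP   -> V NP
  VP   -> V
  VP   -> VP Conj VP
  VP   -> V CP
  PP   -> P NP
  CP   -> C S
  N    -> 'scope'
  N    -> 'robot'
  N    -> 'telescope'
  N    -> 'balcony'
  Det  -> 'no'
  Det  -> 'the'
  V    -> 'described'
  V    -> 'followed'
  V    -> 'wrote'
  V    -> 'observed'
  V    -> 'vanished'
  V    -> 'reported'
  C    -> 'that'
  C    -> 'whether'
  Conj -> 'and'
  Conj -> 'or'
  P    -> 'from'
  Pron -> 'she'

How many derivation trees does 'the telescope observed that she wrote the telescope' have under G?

1

[S [NP [Det the] [N telescope]] [VP [V observed] [CP [C that] [S [NP [Pron she]] [VP [V wrote] [NP [Det the] [N telescope]]]]]]]
No rule offers an alternative attachment or grouping for any span, so this is the only derivation.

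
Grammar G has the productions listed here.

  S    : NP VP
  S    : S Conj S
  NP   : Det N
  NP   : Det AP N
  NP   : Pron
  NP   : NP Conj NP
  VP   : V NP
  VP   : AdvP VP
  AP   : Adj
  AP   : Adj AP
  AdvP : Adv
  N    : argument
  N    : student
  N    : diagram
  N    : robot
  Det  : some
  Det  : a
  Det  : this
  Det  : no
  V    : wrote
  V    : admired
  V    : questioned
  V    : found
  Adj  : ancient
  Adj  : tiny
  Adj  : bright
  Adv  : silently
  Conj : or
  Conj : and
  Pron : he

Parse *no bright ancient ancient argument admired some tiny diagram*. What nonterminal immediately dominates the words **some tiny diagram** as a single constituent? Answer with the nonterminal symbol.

NP

S
  NP
    Det: no
    AP
      Adj: bright
      AP
        Adj: ancient
        AP
          Adj: ancient
    N: argument
  VP
    V: admired
    NP
      Det: some
      AP
        Adj: tiny
      N: diagram
The span 'some tiny diagram' is the NP node built by NP → Det AP N.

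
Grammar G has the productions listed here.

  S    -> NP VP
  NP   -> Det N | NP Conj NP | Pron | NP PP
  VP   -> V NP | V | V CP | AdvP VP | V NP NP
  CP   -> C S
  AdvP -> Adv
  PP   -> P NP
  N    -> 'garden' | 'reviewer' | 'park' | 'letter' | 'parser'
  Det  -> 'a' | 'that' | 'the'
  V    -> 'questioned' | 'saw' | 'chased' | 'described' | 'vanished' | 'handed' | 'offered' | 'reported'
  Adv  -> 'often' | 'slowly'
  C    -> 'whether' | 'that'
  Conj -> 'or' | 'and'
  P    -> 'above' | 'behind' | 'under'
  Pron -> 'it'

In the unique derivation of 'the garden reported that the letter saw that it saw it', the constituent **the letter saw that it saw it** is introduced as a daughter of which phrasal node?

S
  NP
    Det: the
    N: garden
  VP
    V: reported
    CP
      C: that
      S
        NP
          Det: the
          N: letter
        VP
          V: saw
          CP
            C: that
            S
              NP
                Pron: it
              VP
                V: saw
                NP
                  Pron: it
The span 'the letter saw that it saw it' is the S node built by S → NP VP.
Its mother is the CP built by CP → C S.

CP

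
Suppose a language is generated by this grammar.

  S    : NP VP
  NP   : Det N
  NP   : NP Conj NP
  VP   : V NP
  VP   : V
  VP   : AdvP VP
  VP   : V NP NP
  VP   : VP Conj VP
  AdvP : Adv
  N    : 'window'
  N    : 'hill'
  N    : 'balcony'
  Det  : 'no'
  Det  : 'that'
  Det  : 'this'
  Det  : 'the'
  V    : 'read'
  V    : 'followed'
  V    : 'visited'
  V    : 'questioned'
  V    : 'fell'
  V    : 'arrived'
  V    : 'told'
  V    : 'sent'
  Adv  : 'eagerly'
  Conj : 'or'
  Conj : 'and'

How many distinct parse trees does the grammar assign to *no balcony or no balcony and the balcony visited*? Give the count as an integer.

The two bracketings:
[S [NP [NP [Det no] [N balcony]] [Conj or] [NP [NP [Det no] [N balcony]] [Conj and] [NP [Det the] [N balcony]]]] [VP [V visited]]]
[S [NP [NP [NP [Det no] [N balcony]] [Conj or] [NP [Det no] [N balcony]]] [Conj and] [NP [Det the] [N balcony]]] [VP [V visited]]]
The trees differ in how a recursive rule is bracketed over the same span.

2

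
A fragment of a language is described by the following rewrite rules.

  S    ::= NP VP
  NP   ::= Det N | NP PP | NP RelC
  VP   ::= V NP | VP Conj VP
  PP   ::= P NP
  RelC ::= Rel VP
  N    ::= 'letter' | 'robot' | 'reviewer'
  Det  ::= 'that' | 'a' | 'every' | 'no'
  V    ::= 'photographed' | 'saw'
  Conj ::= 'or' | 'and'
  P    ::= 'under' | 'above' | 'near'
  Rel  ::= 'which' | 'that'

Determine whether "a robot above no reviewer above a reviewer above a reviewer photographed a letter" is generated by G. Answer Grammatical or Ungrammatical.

Grammatical

S
  NP
    NP
      Det: a
      N: robot
    PP
      P: above
      NP
        NP
          Det: no
          N: reviewer
        PP
          P: above
          NP
            NP
              Det: a
              N: reviewer
            PP
              P: above
              NP
                Det: a
                N: reviewer
  VP
    V: photographed
    NP
      Det: a
      N: letter
The bracketing above is licensed at every node by one of the given productions, with S at the root.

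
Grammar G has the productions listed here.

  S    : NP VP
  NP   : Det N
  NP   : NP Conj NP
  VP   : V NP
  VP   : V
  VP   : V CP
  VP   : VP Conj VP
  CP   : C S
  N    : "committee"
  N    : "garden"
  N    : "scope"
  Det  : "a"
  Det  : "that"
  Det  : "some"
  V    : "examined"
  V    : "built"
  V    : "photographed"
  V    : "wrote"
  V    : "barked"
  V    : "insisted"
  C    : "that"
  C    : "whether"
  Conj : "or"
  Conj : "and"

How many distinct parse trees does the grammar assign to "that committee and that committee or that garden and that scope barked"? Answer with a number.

5

Two of the 5 distinct bracketings:
[S [NP [NP [Det that] [N committee]] [Conj and] [NP [NP [Det that] [N committee]] [Conj or] [NP [NP [Det that] [N garden]] [Conj and] [NP [Det that] [N scope]]]]] [VP [V barked]]]
[S [NP [NP [Det that] [N committee]] [Conj and] [NP [NP [NP [Det that] [N committee]] [Conj or] [NP [Det that] [N garden]]] [Conj and] [NP [Det that] [N scope]]]] [VP [V barked]]]
The trees differ in how a recursive rule is bracketed over the same span.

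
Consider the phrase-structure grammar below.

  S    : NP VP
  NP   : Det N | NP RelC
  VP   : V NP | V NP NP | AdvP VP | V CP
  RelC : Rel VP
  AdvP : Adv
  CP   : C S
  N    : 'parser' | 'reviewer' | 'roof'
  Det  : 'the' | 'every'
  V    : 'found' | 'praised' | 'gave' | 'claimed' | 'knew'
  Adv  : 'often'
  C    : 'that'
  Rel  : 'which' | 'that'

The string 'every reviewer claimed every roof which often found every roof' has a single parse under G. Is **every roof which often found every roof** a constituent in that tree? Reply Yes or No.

Yes

[S [NP [Det every] [N reviewer]] [VP [V claimed] [NP [NP [Det every] [N roof]] [RelC [Rel which] [VP [AdvP [Adv often]] [VP [V found] [NP [Det every] [N roof]]]]]]]]
The words 'every roof which often found every roof' are exhaustively dominated by a single NP node (built by NP → NP RelC), so they form a constituent.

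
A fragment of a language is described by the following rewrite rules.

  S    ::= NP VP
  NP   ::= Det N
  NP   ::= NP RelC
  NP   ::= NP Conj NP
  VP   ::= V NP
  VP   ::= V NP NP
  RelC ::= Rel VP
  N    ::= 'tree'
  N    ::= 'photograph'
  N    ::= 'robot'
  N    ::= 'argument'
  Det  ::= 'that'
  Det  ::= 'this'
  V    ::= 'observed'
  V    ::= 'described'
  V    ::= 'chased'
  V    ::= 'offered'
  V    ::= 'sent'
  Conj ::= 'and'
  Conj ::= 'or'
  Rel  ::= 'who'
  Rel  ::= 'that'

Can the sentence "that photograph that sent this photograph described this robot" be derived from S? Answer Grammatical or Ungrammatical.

S
  NP
    NP
      Det: that
      N: photograph
    RelC
      Rel: that
      VP
        V: sent
        NP
          Det: this
          N: photograph
  VP
    V: described
    NP
      Det: this
      N: robot
The bracketing above is licensed at every node by one of the given productions, with S at the root.

Grammatical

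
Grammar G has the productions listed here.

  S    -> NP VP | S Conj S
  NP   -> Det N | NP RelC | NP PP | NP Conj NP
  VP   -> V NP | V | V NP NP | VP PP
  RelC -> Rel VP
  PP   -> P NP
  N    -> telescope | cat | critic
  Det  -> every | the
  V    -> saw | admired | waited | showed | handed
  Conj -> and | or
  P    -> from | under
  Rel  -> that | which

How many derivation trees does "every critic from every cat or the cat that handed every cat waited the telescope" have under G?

5

Two of the 5 distinct bracketings:
[S [NP [NP [NP [Det every] [N critic]] [PP [P from] [NP [NP [Det every] [N cat]] [Conj or] [NP [Det the] [N cat]]]]] [RelC [Rel that] [VP [V handed] [NP [Det every] [N cat]]]]] [VP [V waited] [NP [Det the] [N telescope]]]]
[S [NP [NP [NP [NP [Det every] [N critic]] [PP [P from] [NP [Det every] [N cat]]]] [Conj or] [NP [Det the] [N cat]]] [RelC [Rel that] [VP [V handed] [NP [Det every] [N cat]]]]] [VP [V waited] [NP [Det the] [N telescope]]]]
The trees differ in how a recursive rule is bracketed over the same span.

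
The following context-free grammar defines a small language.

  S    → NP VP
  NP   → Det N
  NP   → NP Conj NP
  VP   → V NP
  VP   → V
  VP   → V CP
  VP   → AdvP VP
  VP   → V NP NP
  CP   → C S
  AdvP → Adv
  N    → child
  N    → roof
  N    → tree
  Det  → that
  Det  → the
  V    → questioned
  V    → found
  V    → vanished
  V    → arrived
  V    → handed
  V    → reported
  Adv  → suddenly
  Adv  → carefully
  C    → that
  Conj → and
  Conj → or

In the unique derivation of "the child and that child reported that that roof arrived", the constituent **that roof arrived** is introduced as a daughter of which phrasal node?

CP

[S [NP [NP [Det the] [N child]] [Conj and] [NP [Det that] [N child]]] [VP [V reported] [CP [C that] [S [NP [Det that] [N roof]] [VP [V arrived]]]]]]
The span 'that roof arrived' is the S node built by S → NP VP.
Its mother is the CP built by CP → C S.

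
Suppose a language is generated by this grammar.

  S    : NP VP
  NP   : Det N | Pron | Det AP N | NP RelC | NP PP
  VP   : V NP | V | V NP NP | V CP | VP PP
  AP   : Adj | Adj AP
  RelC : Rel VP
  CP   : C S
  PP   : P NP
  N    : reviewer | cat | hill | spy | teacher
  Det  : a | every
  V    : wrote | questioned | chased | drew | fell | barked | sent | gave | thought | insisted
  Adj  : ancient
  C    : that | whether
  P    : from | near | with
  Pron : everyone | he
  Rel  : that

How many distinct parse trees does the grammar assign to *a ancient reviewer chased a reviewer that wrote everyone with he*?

Two of the 6 distinct bracketings:
[S [NP [Det a] [AP [Adj ancient]] [N reviewer]] [VP [V chased] [NP [NP [Det a] [N reviewer]] [RelC [Rel that] [VP [V wrote] [NP [NP [Pron everyone]] [PP [P with] [NP [Pron he]]]]]]]]]
[S [NP [Det a] [AP [Adj ancient]] [N reviewer]] [VP [V chased] [NP [NP [Det a] [N reviewer]] [RelC [Rel that] [VP [VP [V wrote] [NP [Pron everyone]]] [PP [P with] [NP [Pron he]]]]]]]]
The difference turns on whether NP → NP PP is used at the relevant span, versus an alternative expansion of NP.

6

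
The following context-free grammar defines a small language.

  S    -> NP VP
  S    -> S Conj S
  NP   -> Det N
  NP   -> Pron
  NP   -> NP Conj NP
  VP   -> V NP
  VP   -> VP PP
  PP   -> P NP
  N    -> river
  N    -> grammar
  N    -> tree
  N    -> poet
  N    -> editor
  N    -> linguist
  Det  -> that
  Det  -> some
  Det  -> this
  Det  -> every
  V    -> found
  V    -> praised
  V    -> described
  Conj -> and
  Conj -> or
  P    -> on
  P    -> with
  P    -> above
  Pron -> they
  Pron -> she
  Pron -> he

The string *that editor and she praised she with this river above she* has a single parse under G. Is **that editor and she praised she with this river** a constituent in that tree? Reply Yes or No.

[S [NP [NP [Det that] [N editor]] [Conj and] [NP [Pron she]]] [VP [VP [VP [V praised] [NP [Pron she]]] [PP [P with] [NP [Det this] [N river]]]] [PP [P above] [NP [Pron she]]]]]
The smallest constituent containing 'that editor and she praised she with this river' is the S spanning 'that editor and she praised she with this river above she'; no single node in the tree dominates exactly the given words.

No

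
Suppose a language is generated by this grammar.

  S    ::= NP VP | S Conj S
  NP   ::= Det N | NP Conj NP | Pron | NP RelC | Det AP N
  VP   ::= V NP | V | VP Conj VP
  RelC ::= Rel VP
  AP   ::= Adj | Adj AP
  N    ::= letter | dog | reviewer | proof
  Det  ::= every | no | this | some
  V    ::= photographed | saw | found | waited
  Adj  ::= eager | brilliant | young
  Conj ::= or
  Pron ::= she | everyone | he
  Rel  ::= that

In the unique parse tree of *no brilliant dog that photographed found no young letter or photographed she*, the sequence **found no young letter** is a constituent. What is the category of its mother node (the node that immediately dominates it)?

VP

[S [NP [NP [Det no] [AP [Adj brilliant]] [N dog]] [RelC [Rel that] [VP [V photographed]]]] [VP [VP [V found] [NP [Det no] [AP [Adj young]] [N letter]]] [Conj or] [VP [V photographed] [NP [Pron she]]]]]
The span 'found no young letter' is the VP node built by VP → V NP.
Its mother is the VP built by VP → VP Conj VP.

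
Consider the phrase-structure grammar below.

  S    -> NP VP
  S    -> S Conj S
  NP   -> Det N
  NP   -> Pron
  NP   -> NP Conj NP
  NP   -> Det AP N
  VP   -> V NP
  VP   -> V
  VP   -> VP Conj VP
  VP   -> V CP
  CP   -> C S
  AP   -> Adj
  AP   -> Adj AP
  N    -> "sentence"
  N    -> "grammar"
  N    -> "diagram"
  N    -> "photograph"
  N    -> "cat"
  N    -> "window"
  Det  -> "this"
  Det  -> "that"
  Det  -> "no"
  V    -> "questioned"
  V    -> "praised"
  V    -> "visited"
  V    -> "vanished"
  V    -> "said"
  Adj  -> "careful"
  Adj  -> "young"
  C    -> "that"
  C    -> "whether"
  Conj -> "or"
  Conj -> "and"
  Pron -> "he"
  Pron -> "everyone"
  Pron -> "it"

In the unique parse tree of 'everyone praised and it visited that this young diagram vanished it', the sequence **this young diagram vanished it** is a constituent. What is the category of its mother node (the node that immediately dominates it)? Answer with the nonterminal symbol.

CP

S
  S
    NP
      Pron: everyone
    VP
      V: praised
  Conj: and
  S
    NP
      Pron: it
    VP
      V: visited
      CP
        C: that
        S
          NP
            Det: this
            AP
              Adj: young
            N: diagram
          VP
            V: vanished
            NP
              Pron: it
The span 'this young diagram vanished it' is the S node built by S → NP VP.
Its mother is the CP built by CP → C S.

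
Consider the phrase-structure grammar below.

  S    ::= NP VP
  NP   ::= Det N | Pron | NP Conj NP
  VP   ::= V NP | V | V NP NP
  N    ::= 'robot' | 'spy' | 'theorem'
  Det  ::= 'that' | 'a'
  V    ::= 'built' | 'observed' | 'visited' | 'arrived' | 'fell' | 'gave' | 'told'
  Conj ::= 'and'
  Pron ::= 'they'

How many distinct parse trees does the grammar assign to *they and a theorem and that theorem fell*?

The two bracketings:
[S [NP [NP [Pron they]] [Conj and] [NP [NP [Det a] [N theorem]] [Conj and] [NP [Det that] [N theorem]]]] [VP [V fell]]]
[S [NP [NP [NP [Pron they]] [Conj and] [NP [Det a] [N theorem]]] [Conj and] [NP [Det that] [N theorem]]] [VP [V fell]]]
The trees differ in how a recursive rule is bracketed over the same span.

2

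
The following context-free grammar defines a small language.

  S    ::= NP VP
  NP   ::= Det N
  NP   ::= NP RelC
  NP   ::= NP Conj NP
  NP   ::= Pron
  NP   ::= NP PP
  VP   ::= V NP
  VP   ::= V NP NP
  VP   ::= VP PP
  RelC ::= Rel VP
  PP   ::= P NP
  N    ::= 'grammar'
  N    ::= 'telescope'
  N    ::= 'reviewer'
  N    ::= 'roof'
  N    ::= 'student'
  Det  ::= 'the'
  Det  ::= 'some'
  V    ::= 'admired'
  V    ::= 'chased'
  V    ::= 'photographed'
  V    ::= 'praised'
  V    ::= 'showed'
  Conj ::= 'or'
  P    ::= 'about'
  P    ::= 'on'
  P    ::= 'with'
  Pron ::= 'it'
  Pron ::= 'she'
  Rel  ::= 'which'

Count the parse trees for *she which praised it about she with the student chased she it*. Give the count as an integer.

Two of the 9 distinct bracketings:
[S [NP [NP [Pron she]] [RelC [Rel which] [VP [V praised] [NP [NP [Pron it]] [PP [P about] [NP [NP [Pron she]] [PP [P with] [NP [Det the] [N student]]]]]]]]] [VP [V chased] [NP [Pron she]] [NP [Pron it]]]]
[S [NP [NP [Pron she]] [RelC [Rel which] [VP [V praised] [NP [NP [NP [Pron it]] [PP [P about] [NP [Pron she]]]] [PP [P with] [NP [Det the] [N student]]]]]]] [VP [V chased] [NP [Pron she]] [NP [Pron it]]]]
The trees differ in how a recursive rule is bracketed over the same span.

9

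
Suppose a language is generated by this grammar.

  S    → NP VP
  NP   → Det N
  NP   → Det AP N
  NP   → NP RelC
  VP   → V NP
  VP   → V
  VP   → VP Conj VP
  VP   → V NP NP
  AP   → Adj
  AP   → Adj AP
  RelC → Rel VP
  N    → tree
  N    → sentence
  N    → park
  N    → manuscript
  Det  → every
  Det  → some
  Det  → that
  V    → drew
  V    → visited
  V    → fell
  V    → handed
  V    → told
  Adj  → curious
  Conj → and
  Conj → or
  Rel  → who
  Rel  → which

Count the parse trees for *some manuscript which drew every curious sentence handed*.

1

[S [NP [NP [Det some] [N manuscript]] [RelC [Rel which] [VP [V drew] [NP [Det every] [AP [Adj curious]] [N sentence]]]]] [VP [V handed]]]
No rule offers an alternative attachment or grouping for any span, so this is the only derivation.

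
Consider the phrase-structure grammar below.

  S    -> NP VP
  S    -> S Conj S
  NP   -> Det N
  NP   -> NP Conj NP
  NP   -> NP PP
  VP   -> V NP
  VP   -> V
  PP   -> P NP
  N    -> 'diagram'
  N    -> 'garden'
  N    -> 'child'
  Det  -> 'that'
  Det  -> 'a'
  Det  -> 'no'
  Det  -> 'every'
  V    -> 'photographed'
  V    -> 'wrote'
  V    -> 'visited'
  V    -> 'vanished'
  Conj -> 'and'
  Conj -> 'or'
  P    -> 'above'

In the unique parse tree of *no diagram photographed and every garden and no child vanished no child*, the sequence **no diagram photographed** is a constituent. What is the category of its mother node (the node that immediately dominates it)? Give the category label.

[S [S [NP [Det no] [N diagram]] [VP [V photographed]]] [Conj and] [S [NP [NP [Det every] [N garden]] [Conj and] [NP [Det no] [N child]]] [VP [V vanished] [NP [Det no] [N child]]]]]
The span 'no diagram photographed' is the S node built by S → NP VP.
Its mother is the S built by S → S Conj S.

S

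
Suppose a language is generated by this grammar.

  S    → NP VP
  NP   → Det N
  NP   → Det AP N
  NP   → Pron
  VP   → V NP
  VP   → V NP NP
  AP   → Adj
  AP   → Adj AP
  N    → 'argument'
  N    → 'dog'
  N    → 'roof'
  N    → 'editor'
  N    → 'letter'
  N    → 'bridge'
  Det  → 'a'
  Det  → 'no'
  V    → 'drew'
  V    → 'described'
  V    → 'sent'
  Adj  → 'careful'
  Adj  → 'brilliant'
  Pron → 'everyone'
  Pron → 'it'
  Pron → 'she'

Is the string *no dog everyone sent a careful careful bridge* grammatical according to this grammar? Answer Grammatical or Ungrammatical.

Ungrammatical

For S → NP VP, the only prefix that parses as NP is 'no dog', but the remainder 'everyone sent a careful careful bridge' is not a VP under these rules.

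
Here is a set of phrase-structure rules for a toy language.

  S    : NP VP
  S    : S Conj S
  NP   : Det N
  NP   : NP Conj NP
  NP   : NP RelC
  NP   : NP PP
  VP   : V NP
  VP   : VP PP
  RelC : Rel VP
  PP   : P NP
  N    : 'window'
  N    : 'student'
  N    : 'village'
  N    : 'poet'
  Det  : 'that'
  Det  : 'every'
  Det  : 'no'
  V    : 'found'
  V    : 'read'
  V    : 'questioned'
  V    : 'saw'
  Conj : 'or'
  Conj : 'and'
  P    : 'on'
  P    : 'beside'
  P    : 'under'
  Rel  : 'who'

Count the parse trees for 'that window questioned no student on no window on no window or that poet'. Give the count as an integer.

Two of the 9 distinct bracketings:
[S [NP [Det that] [N window]] [VP [V questioned] [NP [NP [NP [Det no] [N student]] [PP [P on] [NP [NP [Det no] [N window]] [PP [P on] [NP [Det no] [N window]]]]]] [Conj or] [NP [Det that] [N poet]]]]]
[S [NP [Det that] [N window]] [VP [V questioned] [NP [NP [NP [NP [Det no] [N student]] [PP [P on] [NP [Det no] [N window]]]] [PP [P on] [NP [Det no] [N window]]]] [Conj or] [NP [Det that] [N poet]]]]]
The trees differ in how a recursive rule is bracketed over the same span.

9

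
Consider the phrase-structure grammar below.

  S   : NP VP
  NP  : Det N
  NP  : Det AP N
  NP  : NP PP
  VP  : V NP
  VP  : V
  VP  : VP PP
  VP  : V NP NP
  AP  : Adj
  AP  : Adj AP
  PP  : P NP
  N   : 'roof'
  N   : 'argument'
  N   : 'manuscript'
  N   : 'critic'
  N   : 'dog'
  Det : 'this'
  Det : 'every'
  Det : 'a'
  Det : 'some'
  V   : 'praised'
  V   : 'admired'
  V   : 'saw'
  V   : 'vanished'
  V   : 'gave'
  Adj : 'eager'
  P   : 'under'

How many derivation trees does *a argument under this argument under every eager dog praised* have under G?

2

The two bracketings:
[S [NP [NP [Det a] [N argument]] [PP [P under] [NP [NP [Det this] [N argument]] [PP [P under] [NP [Det every] [AP [Adj eager]] [N dog]]]]]] [VP [V praised]]]
[S [NP [NP [NP [Det a] [N argument]] [PP [P under] [NP [Det this] [N argument]]]] [PP [P under] [NP [Det every] [AP [Adj eager]] [N dog]]]] [VP [V praised]]]
The trees differ in how a recursive rule is bracketed over the same span.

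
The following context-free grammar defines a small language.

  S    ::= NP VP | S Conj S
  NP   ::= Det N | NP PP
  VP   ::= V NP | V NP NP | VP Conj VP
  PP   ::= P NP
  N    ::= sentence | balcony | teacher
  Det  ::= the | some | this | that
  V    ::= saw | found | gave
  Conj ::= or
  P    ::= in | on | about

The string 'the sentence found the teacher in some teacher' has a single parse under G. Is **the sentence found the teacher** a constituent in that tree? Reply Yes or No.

No

[S [NP [Det the] [N sentence]] [VP [V found] [NP [NP [Det the] [N teacher]] [PP [P in] [NP [Det some] [N teacher]]]]]]
The smallest constituent containing 'the sentence found the teacher' is the S spanning 'the sentence found the teacher in some teacher'; no single node in the tree dominates exactly the given words.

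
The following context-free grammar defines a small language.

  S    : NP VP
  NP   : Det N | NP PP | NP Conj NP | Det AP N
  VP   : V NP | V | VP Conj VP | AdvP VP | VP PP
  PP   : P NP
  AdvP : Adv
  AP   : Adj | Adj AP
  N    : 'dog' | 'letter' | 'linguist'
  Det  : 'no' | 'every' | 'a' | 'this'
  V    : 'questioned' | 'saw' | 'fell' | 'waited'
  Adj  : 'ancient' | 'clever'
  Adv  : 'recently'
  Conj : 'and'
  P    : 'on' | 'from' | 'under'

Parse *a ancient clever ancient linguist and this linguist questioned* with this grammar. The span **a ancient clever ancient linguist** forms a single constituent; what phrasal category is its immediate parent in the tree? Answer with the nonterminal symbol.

NP

S
  NP
    NP
      Det: a
      AP
        Adj: ancient
        AP
          Adj: clever
          AP
            Adj: ancient
      N: linguist
    Conj: and
    NP
      Det: this
      N: linguist
  VP
    V: questioned
The span 'a ancient clever ancient linguist' is the NP node built by NP → Det AP N.
Its mother is the NP built by NP → NP Conj NP.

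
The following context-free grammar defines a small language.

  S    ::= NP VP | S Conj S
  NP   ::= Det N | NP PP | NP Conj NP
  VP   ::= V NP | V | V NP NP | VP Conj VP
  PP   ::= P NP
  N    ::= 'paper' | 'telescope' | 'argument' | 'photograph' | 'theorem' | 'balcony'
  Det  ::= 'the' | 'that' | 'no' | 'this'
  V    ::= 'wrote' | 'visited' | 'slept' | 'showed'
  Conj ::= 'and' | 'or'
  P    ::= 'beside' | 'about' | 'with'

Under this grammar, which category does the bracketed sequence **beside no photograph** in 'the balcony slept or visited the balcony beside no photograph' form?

PP

S
  NP
    Det: the
    N: balcony
  VP
    VP
      V: slept
    Conj: or
    VP
      V: visited
      NP
        NP
          Det: the
          N: balcony
        PP
          P: beside
          NP
            Det: no
            N: photograph
The span 'beside no photograph' is the PP node built by PP → P NP.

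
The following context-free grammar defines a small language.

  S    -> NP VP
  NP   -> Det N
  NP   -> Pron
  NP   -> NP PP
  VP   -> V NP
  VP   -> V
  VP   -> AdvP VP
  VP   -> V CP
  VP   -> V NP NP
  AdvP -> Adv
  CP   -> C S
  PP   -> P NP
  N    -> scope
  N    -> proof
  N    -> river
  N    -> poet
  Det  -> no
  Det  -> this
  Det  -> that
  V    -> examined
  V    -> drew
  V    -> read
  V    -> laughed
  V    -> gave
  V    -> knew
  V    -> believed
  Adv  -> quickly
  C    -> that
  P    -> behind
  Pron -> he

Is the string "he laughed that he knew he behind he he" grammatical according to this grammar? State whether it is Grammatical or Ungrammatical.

[S [NP [Pron he]] [VP [V laughed] [CP [C that] [S [NP [Pron he]] [VP [V knew] [NP [NP [Pron he]] [PP [P behind] [NP [Pron he]]]] [NP [Pron he]]]]]]]
Each bracket corresponds to one application of a listed rule, so the string is derivable from S.

Grammatical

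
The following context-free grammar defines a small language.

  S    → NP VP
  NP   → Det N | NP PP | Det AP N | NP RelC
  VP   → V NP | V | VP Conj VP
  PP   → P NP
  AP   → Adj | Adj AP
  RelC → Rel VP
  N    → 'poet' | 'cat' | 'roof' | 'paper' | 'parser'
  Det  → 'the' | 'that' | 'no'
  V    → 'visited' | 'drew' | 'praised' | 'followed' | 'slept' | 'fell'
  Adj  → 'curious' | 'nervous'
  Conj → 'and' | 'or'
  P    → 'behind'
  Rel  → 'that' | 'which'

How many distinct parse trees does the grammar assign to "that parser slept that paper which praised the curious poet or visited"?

The two bracketings:
[S [NP [Det that] [N parser]] [VP [V slept] [NP [NP [Det that] [N paper]] [RelC [Rel which] [VP [VP [V praised] [NP [Det the] [AP [Adj curious]] [N poet]]] [Conj or] [VP [V visited]]]]]]]
[S [NP [Det that] [N parser]] [VP [VP [V slept] [NP [NP [Det that] [N paper]] [RelC [Rel which] [VP [V praised] [NP [Det the] [AP [Adj curious]] [N poet]]]]]] [Conj or] [VP [V visited]]]]
The trees differ in how a recursive rule is bracketed over the same span.

2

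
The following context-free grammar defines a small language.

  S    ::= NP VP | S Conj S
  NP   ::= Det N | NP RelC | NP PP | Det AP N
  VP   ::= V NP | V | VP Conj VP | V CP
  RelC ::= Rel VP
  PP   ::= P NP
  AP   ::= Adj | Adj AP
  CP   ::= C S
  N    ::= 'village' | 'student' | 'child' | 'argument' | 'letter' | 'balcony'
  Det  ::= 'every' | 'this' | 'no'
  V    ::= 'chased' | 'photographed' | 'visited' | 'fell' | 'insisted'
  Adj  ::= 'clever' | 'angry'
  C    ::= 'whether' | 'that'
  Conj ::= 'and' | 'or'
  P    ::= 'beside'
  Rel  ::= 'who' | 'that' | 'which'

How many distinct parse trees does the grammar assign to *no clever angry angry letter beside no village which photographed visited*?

The two bracketings:
[S [NP [NP [NP [Det no] [AP [Adj clever] [AP [Adj angry] [AP [Adj angry]]]] [N letter]] [PP [P beside] [NP [Det no] [N village]]]] [RelC [Rel which] [VP [V photographed]]]] [VP [V visited]]]
[S [NP [NP [Det no] [AP [Adj clever] [AP [Adj angry] [AP [Adj angry]]]] [N letter]] [PP [P beside] [NP [NP [Det no] [N village]] [RelC [Rel which] [VP [V photographed]]]]]] [VP [V visited]]]
The trees differ in how a recursive rule is bracketed over the same span.

2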